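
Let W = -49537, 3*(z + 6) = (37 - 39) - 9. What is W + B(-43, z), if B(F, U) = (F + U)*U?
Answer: -441251/9 ≈ -49028.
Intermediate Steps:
z = -29/3 (z = -6 + ((37 - 39) - 9)/3 = -6 + (-2 - 9)/3 = -6 + (⅓)*(-11) = -6 - 11/3 = -29/3 ≈ -9.6667)
B(F, U) = U*(F + U)
W + B(-43, z) = -49537 - 29*(-43 - 29/3)/3 = -49537 - 29/3*(-158/3) = -49537 + 4582/9 = -441251/9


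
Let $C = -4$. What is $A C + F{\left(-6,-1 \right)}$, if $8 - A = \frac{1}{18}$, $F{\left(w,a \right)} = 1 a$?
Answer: $- \frac{295}{9} \approx -32.778$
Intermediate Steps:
$F{\left(w,a \right)} = a$
$A = \frac{143}{18}$ ($A = 8 - \frac{1}{18} = \frac{143}{18} \approx 7.9444$)
$A C + F{\left(-6,-1 \right)} = \frac{143}{18} \left(-4\right) - 1 = - \frac{286}{9} - 1 = - \frac{295}{9}$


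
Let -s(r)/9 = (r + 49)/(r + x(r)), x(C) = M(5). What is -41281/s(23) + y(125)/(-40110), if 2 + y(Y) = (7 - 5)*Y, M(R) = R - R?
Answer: 6347133371/4331880 ≈ 1465.2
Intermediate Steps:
M(R) = 0
x(C) = 0
y(Y) = -2 + 2*Y (y(Y) = -2 + (7 - 5)*Y = -2 + 2*Y)
s(r) = -9*(49 + r)/r (s(r) = -9*(r + 49)/(r + 0) = -9*(49 + r)/r)
-41281/s(23) + y(125)/(-40110) = -41281/(-9 - 441/23) + (-2 + 2*125)/(-40110) = -41281/(-9 - 441*1/23) + (-2 + 250)*(-1/40110) = -41281/(-9 - 441/23) + 248*(-1/40110) = -41281/(-648/23) - 124/20055 = -41281*(-23/648) - 124/20055 = 949463/648 - 124/20055 = 6347133371/4331880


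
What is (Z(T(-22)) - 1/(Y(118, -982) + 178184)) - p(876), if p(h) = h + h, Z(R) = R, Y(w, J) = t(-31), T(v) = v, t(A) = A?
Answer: -316043423/178153 ≈ -1774.0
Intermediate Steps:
Y(w, J) = -31
p(h) = 2*h
(Z(T(-22)) - 1/(Y(118, -982) + 178184)) - p(876) = (-22 - 1/(-31 + 178184)) - 2*876 = (-22 - 1/178153) - 1*1752 = (-22 - 1*1/178153) - 1752 = (-22 - 1/178153) - 1752 = -3919367/178153 - 1752 = -316043423/178153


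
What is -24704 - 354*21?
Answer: -32138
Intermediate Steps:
-24704 - 354*21 = -24704 - 1*7434 = -24704 - 7434 = -32138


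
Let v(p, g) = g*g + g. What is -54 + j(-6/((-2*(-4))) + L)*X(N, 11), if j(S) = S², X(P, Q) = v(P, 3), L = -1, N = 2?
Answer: -69/4 ≈ -17.250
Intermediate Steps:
v(p, g) = g + g² (v(p, g) = g² + g = g + g²)
X(P, Q) = 12 (X(P, Q) = 3*(1 + 3) = 3*4 = 12)
-54 + j(-6/((-2*(-4))) + L)*X(N, 11) = -54 + (-6/((-2*(-4))) - 1)²*12 = -54 + (-6/8 - 1)²*12 = -54 + (-6*⅛ - 1)²*12 = -54 + (-¾ - 1)²*12 = -54 + (-7/4)²*12 = -54 + (49/16)*12 = -54 + 147/4 = -69/4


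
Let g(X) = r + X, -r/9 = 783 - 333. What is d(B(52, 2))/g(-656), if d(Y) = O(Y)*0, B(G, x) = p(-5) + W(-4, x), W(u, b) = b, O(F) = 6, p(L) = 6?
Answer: 0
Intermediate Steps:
r = -4050 (r = -9*(783 - 333) = -9*450 = -4050)
B(G, x) = 6 + x
d(Y) = 0 (d(Y) = 6*0 = 0)
g(X) = -4050 + X
d(B(52, 2))/g(-656) = 0/(-4050 - 656) = 0/(-4706) = 0*(-1/4706) = 0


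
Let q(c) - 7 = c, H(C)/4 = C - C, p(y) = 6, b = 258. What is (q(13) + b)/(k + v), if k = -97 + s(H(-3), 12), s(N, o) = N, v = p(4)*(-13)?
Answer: -278/175 ≈ -1.5886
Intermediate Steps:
v = -78 (v = 6*(-13) = -78)
H(C) = 0 (H(C) = 4*(C - C) = 4*0 = 0)
q(c) = 7 + c
k = -97 (k = -97 + 0 = -97)
(q(13) + b)/(k + v) = ((7 + 13) + 258)/(-97 - 78) = (20 + 258)/(-175) = 278*(-1/175) = -278/175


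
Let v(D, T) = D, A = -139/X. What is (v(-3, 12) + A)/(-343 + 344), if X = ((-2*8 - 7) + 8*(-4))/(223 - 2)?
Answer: 30554/55 ≈ 555.53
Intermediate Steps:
X = -55/221 (X = ((-16 - 7) - 32)/221 = (-23 - 32)*(1/221) = -55*1/221 = -55/221 ≈ -0.24887)
A = 30719/55 (A = -139/(-55/221) = -139*(-221/55) = 30719/55 ≈ 558.53)
(v(-3, 12) + A)/(-343 + 344) = (-3 + 30719/55)/(-343 + 344) = (30554/55)/1 = (30554/55)*1 = 30554/55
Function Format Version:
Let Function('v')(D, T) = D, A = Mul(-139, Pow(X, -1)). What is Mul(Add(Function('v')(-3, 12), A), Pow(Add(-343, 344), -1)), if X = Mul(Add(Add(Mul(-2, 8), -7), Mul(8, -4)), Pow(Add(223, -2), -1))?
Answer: Rational(30554, 55) ≈ 555.53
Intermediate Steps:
X = Rational(-55, 221) (X = Mul(Add(Add(-16, -7), -32), Pow(221, -1)) = Mul(Add(-23, -32), Rational(1, 221)) = Mul(-55, Rational(1, 221)) = Rational(-55, 221) ≈ -0.24887)
A = Rational(30719, 55) (A = Mul(-139, Pow(Rational(-55, 221), -1)) = Mul(-139, Rational(-221, 55)) = Rational(30719, 55) ≈ 558.53)
Mul(Add(Function('v')(-3, 12), A), Pow(Add(-343, 344), -1)) = Mul(Add(-3, Rational(30719, 55)), Pow(Add(-343, 344), -1)) = Mul(Rational(30554, 55), Pow(1, -1)) = Mul(Rational(30554, 55), 1) = Rational(30554, 55)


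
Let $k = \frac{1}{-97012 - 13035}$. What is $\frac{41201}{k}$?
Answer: $-4534046447$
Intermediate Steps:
$k = - \frac{1}{110047}$ ($k = \frac{1}{-110047} = - \frac{1}{110047} \approx -9.087 \cdot 10^{-6}$)
$\frac{41201}{k} = \frac{41201}{- \frac{1}{110047}} = 41201 \left(-110047\right) = -4534046447$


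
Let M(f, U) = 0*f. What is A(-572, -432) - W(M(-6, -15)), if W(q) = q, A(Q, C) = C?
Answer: -432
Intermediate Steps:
M(f, U) = 0
A(-572, -432) - W(M(-6, -15)) = -432 - 1*0 = -432 + 0 = -432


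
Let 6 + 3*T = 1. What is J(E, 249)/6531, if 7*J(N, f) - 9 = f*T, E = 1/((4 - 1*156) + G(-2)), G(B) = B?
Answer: -58/6531 ≈ -0.0088807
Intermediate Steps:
T = -5/3 (T = -2 + (⅓)*1 = -2 + ⅓ = -5/3 ≈ -1.6667)
E = -1/154 (E = 1/((4 - 1*156) - 2) = 1/((4 - 156) - 2) = 1/(-152 - 2) = 1/(-154) = -1/154 ≈ -0.0064935)
J(N, f) = 9/7 - 5*f/21 (J(N, f) = 9/7 + (f*(-5/3))/7 = 9/7 + (-5*f/3)/7 = 9/7 - 5*f/21)
J(E, 249)/6531 = (9/7 - 5/21*249)/6531 = (9/7 - 415/7)*(1/6531) = -58*1/6531 = -58/6531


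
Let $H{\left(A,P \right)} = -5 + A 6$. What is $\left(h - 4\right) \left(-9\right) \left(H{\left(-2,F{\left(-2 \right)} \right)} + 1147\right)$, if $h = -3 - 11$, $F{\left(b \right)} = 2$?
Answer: $183060$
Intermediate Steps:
$h = -14$ ($h = -3 - 11 = -14$)
$H{\left(A,P \right)} = -5 + 6 A$
$\left(h - 4\right) \left(-9\right) \left(H{\left(-2,F{\left(-2 \right)} \right)} + 1147\right) = \left(-14 - 4\right) \left(-9\right) \left(\left(-5 + 6 \left(-2\right)\right) + 1147\right) = \left(-18\right) \left(-9\right) \left(\left(-5 - 12\right) + 1147\right) = 162 \left(-17 + 1147\right) = 162 \cdot 1130 = 183060$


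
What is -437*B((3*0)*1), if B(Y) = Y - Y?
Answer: 0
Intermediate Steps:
B(Y) = 0
-437*B((3*0)*1) = -437*0 = 0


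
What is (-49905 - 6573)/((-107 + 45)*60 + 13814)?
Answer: -28239/5047 ≈ -5.5952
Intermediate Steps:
(-49905 - 6573)/((-107 + 45)*60 + 13814) = -56478/(-62*60 + 13814) = -56478/(-3720 + 13814) = -56478/10094 = -56478*1/10094 = -28239/5047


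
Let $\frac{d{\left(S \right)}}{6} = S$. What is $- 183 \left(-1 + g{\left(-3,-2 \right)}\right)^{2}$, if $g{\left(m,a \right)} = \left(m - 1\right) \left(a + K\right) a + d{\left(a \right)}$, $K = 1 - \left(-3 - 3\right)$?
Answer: $-133407$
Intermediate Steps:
$d{\left(S \right)} = 6 S$
$K = 7$ ($K = 1 - \left(-3 - 3\right) = 1 - -6 = 1 + 6 = 7$)
$g{\left(m,a \right)} = 6 a + a \left(-1 + m\right) \left(7 + a\right)$ ($g{\left(m,a \right)} = \left(m - 1\right) \left(a + 7\right) a + 6 a = \left(-1 + m\right) \left(7 + a\right) a + 6 a = a \left(-1 + m\right) \left(7 + a\right) + 6 a = 6 a + a \left(-1 + m\right) \left(7 + a\right)$)
$- 183 \left(-1 + g{\left(-3,-2 \right)}\right)^{2} = - 183 \left(-1 - 2 \left(-1 - -2 + 7 \left(-3\right) - -6\right)\right)^{2} = - 183 \left(-1 - 2 \left(-1 + 2 - 21 + 6\right)\right)^{2} = - 183 \left(-1 - -28\right)^{2} = - 183 \left(-1 + 28\right)^{2} = - 183 \cdot 27^{2} = \left(-183\right) 729 = -133407$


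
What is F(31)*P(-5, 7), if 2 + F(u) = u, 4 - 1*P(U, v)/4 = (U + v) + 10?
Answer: -928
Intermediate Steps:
P(U, v) = -24 - 4*U - 4*v (P(U, v) = 16 - 4*((U + v) + 10) = 16 - 4*(10 + U + v) = 16 + (-40 - 4*U - 4*v) = -24 - 4*U - 4*v)
F(u) = -2 + u
F(31)*P(-5, 7) = (-2 + 31)*(-24 - 4*(-5) - 4*7) = 29*(-24 + 20 - 28) = 29*(-32) = -928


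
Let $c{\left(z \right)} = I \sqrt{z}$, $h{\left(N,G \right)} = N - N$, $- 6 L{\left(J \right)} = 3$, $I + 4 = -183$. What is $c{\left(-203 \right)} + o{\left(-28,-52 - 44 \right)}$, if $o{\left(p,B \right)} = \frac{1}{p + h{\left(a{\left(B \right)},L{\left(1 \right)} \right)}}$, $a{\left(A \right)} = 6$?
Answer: $- \frac{1}{28} - 187 i \sqrt{203} \approx -0.035714 - 2664.3 i$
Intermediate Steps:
$I = -187$ ($I = -4 - 183 = -187$)
$L{\left(J \right)} = - \frac{1}{2}$ ($L{\left(J \right)} = \left(- \frac{1}{6}\right) 3 = - \frac{1}{2}$)
$h{\left(N,G \right)} = 0$
$c{\left(z \right)} = - 187 \sqrt{z}$
$o{\left(p,B \right)} = \frac{1}{p}$ ($o{\left(p,B \right)} = \frac{1}{p + 0} = \frac{1}{p}$)
$c{\left(-203 \right)} + o{\left(-28,-52 - 44 \right)} = - 187 \sqrt{-203} + \frac{1}{-28} = - 187 i \sqrt{203} - \frac{1}{28} = - \frac{1}{28} - 187 i \sqrt{203}$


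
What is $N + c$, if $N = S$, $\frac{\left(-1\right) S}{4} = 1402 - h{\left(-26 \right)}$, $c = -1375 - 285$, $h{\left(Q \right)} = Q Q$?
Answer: $-4564$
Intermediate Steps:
$h{\left(Q \right)} = Q^{2}$
$c = -1660$ ($c = -1375 - 285 = -1660$)
$S = -2904$ ($S = - 4 \left(1402 - \left(-26\right)^{2}\right) = - 4 \left(1402 - 676\right) = \left(-4\right) 726 = -2904$)
$N = -2904$
$N + c = -2904 - 1660 = -4564$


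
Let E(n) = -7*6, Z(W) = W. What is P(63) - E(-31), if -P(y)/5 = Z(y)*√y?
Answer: 42 - 945*√7 ≈ -2458.2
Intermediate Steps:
P(y) = -5*y^(3/2) (P(y) = -5*y*√y = -5*y^(3/2))
E(n) = -42
P(63) - E(-31) = -945*√7 - 1*(-42) = -945*√7 + 42 = 42 - 945*√7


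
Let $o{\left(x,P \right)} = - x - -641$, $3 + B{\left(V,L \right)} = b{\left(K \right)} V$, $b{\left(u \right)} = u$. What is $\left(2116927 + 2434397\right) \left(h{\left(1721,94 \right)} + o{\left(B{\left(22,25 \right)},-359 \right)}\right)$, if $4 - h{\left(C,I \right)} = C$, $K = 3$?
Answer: $-5183958036$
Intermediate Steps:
$h{\left(C,I \right)} = 4 - C$
$B{\left(V,L \right)} = -3 + 3 V$
$o{\left(x,P \right)} = 641 - x$ ($o{\left(x,P \right)} = - x + 641 = 641 - x$)
$\left(2116927 + 2434397\right) \left(h{\left(1721,94 \right)} + o{\left(B{\left(22,25 \right)},-359 \right)}\right) = \left(2116927 + 2434397\right) \left(\left(4 - 1721\right) + \left(641 - \left(-3 + 3 \cdot 22\right)\right)\right) = 4551324 \left(\left(4 - 1721\right) + \left(641 - \left(-3 + 66\right)\right)\right) = 4551324 \left(-1717 + \left(641 - 63\right)\right) = 4551324 \left(-1717 + 578\right) = 4551324 \left(-1139\right) = -5183958036$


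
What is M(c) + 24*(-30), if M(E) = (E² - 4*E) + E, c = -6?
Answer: -666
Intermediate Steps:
M(E) = E² - 3*E
M(c) + 24*(-30) = -6*(-3 - 6) + 24*(-30) = -6*(-9) - 720 = 54 - 720 = -666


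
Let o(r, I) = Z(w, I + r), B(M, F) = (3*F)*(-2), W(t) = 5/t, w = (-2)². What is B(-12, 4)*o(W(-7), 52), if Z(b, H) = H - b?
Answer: -7944/7 ≈ -1134.9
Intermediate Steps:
w = 4
B(M, F) = -6*F
o(r, I) = -4 + I + r (o(r, I) = (I + r) - 1*4 = (I + r) - 4 = -4 + I + r)
B(-12, 4)*o(W(-7), 52) = (-6*4)*(-4 + 52 + 5/(-7)) = -24*(-4 + 52 + 5*(-⅐)) = -24*(-4 + 52 - 5/7) = -24*331/7 = -7944/7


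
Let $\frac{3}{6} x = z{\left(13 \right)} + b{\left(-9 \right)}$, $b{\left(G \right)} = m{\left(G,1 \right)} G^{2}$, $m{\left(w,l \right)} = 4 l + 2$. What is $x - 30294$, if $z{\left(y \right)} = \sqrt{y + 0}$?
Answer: $-29322 + 2 \sqrt{13} \approx -29315.0$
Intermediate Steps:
$m{\left(w,l \right)} = 2 + 4 l$
$z{\left(y \right)} = \sqrt{y}$
$b{\left(G \right)} = 6 G^{2}$ ($b{\left(G \right)} = \left(2 + 4 \cdot 1\right) G^{2} = \left(2 + 4\right) G^{2} = 6 G^{2}$)
$x = 972 + 2 \sqrt{13}$ ($x = 2 \left(\sqrt{13} + 6 \left(-9\right)^{2}\right) = 2 \left(\sqrt{13} + 6 \cdot 81\right) = 2 \left(\sqrt{13} + 486\right) = 2 \left(486 + \sqrt{13}\right) = 972 + 2 \sqrt{13} \approx 979.21$)
$x - 30294 = \left(972 + 2 \sqrt{13}\right) - 30294 = -29322 + 2 \sqrt{13}$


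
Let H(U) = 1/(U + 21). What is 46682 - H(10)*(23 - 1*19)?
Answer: 1447138/31 ≈ 46682.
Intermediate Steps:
H(U) = 1/(21 + U)
46682 - H(10)*(23 - 1*19) = 46682 - (23 - 1*19)/(21 + 10) = 46682 - (23 - 19)/31 = 46682 - 4/31 = 1447138/31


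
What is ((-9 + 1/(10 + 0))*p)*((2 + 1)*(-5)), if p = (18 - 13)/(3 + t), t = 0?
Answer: 445/2 ≈ 222.50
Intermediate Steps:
p = 5/3 (p = (18 - 13)/(3 + 0) = 5/3 ≈ 1.6667)
((-9 + 1/(10 + 0))*p)*((2 + 1)*(-5)) = ((-9 + 1/(10 + 0))*(5/3))*((2 + 1)*(-5)) = ((-9 + 1/10)*(5/3))*(3*(-5)) = ((-9 + ⅒)*(5/3))*(-15) = -89/10*5/3*(-15) = -89/6*(-15) = 445/2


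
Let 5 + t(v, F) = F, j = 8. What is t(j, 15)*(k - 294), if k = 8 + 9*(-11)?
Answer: -3850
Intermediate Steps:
t(v, F) = -5 + F
k = -91 (k = 8 - 99 = -91)
t(j, 15)*(k - 294) = (-5 + 15)*(-91 - 294) = 10*(-385) = -3850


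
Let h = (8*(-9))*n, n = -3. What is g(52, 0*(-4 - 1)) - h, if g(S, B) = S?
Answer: -164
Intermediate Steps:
h = 216 (h = (8*(-9))*(-3) = -72*(-3) = 216)
g(52, 0*(-4 - 1)) - h = 52 - 1*216 = 52 - 216 = -164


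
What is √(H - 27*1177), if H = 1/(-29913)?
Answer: 2*I*√42064281339/2301 ≈ 178.27*I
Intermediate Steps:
H = -1/29913 ≈ -3.3430e-5
√(H - 27*1177) = √(-1/29913 - 27*1177) = √(-1/29913 - 31779) = √(-950605228/29913) = 2*I*√42064281339/2301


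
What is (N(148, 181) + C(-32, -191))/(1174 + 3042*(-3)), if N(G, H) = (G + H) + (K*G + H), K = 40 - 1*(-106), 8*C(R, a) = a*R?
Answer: -11441/3976 ≈ -2.8775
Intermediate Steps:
C(R, a) = R*a/8 (C(R, a) = (a*R)/8 = (R*a)/8 = R*a/8)
K = 146 (K = 40 + 106 = 146)
N(G, H) = 2*H + 147*G (N(G, H) = (G + H) + (146*G + H) = (G + H) + (H + 146*G) = 2*H + 147*G)
(N(148, 181) + C(-32, -191))/(1174 + 3042*(-3)) = ((2*181 + 147*148) + (1/8)*(-32)*(-191))/(1174 + 3042*(-3)) = ((362 + 21756) + 764)/(1174 - 9126) = (22118 + 764)/(-7952) = 22882*(-1/7952) = -11441/3976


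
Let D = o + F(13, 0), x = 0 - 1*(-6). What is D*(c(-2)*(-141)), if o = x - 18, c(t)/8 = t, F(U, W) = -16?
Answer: -63168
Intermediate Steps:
c(t) = 8*t
x = 6 (x = 0 + 6 = 6)
o = -12 (o = 6 - 18 = -12)
D = -28 (D = -12 - 16 = -28)
D*(c(-2)*(-141)) = -28*8*(-2)*(-141) = -(-448)*(-141) = -28*2256 = -63168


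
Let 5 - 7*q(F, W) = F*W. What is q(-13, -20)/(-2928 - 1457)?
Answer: 51/6139 ≈ 0.0083075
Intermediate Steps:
q(F, W) = 5/7 - F*W/7
q(-13, -20)/(-2928 - 1457) = (5/7 - ⅐*(-13)*(-20))/(-2928 - 1457) = (5/7 - 260/7)/(-4385) = -1/4385*(-255/7) = 51/6139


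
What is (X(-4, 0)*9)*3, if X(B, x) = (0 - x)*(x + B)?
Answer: 0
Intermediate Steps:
X(B, x) = -x*(B + x) (X(B, x) = (-x)*(B + x) = -x*(B + x))
(X(-4, 0)*9)*3 = (-1*0*(-4 + 0)*9)*3 = (-1*0*(-4)*9)*3 = (0*9)*3 = 0*3 = 0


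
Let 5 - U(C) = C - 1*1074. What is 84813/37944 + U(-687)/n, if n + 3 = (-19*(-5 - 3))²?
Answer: 39730867/17187144 ≈ 2.3117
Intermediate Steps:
U(C) = 1079 - C (U(C) = 5 - (C - 1*1074) = 5 - (C - 1074) = 5 - (-1074 + C) = 5 + (1074 - C) = 1079 - C)
n = 23101 (n = -3 + (-19*(-5 - 3))² = -3 + (-19*(-8))² = -3 + 152² = -3 + 23104 = 23101)
84813/37944 + U(-687)/n = 84813/37944 + (1079 - 1*(-687))/23101 = 84813*(1/37944) + (1079 + 687)*(1/23101) = 1663/744 + 1766*(1/23101) = 1663/744 + 1766/23101 = 39730867/17187144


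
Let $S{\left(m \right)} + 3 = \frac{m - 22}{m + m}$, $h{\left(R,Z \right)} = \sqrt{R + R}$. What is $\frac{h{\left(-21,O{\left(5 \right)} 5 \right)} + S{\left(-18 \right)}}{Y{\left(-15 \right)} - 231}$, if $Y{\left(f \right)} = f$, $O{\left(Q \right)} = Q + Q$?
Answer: $\frac{17}{2214} - \frac{i \sqrt{42}}{246} \approx 0.0076784 - 0.026344 i$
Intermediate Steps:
$O{\left(Q \right)} = 2 Q$
$h{\left(R,Z \right)} = \sqrt{2} \sqrt{R}$ ($h{\left(R,Z \right)} = \sqrt{2 R} = \sqrt{2} \sqrt{R}$)
$S{\left(m \right)} = -3 + \frac{-22 + m}{2 m}$ ($S{\left(m \right)} = -3 + \frac{m - 22}{m + m} = -3 + \frac{-22 + m}{2 m}$)
$\frac{h{\left(-21,O{\left(5 \right)} 5 \right)} + S{\left(-18 \right)}}{Y{\left(-15 \right)} - 231} = \frac{\sqrt{2} \sqrt{-21} - \left(\frac{5}{2} + \frac{11}{-18}\right)}{-15 - 231} = \frac{\sqrt{2} i \sqrt{21} - \frac{17}{9}}{-246} = \left(i \sqrt{42} + \left(- \frac{5}{2} + \frac{11}{18}\right)\right) \left(- \frac{1}{246}\right) = \left(i \sqrt{42} - \frac{17}{9}\right) \left(- \frac{1}{246}\right) = \left(- \frac{17}{9} + i \sqrt{42}\right) \left(- \frac{1}{246}\right) = \frac{17}{2214} - \frac{i \sqrt{42}}{246}$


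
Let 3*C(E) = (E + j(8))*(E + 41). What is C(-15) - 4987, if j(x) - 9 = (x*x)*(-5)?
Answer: -23437/3 ≈ -7812.3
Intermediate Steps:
j(x) = 9 - 5*x² (j(x) = 9 + (x*x)*(-5) = 9 + x²*(-5) = 9 - 5*x²)
C(E) = (-311 + E)*(41 + E)/3 (C(E) = ((E + (9 - 5*8²))*(E + 41))/3 = ((E + (9 - 5*64))*(41 + E))/3 = ((E + (9 - 320))*(41 + E))/3 = ((E - 311)*(41 + E))/3 = ((-311 + E)*(41 + E))/3 = (-311 + E)*(41 + E)/3)
C(-15) - 4987 = (-12751/3 - 90*(-15) + (⅓)*(-15)²) - 4987 = (-12751/3 + 1350 + (⅓)*225) - 4987 = (-12751/3 + 1350 + 75) - 4987 = -8476/3 - 4987 = -23437/3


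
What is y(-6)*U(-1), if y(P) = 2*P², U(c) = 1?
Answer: 72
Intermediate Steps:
y(-6)*U(-1) = (2*(-6)²)*1 = (2*36)*1 = 72*1 = 72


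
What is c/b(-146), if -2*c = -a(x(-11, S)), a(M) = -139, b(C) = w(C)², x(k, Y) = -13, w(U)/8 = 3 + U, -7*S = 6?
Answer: -139/2617472 ≈ -5.3105e-5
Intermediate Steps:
S = -6/7 (S = -⅐*6 = -6/7 ≈ -0.85714)
w(U) = 24 + 8*U (w(U) = 8*(3 + U) = 24 + 8*U)
b(C) = (24 + 8*C)²
c = -139/2 (c = -(-1)*(-139)/2 = -½*139 = -139/2 ≈ -69.500)
c/b(-146) = -139*1/(64*(3 - 146)²)/2 = -139/(2*(64*(-143)²)) = -139/(2*(64*20449)) = -139/2/1308736 = -139/2*1/1308736 = -139/2617472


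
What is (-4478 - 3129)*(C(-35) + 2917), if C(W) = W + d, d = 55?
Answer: -22341759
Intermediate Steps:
C(W) = 55 + W (C(W) = W + 55 = 55 + W)
(-4478 - 3129)*(C(-35) + 2917) = (-4478 - 3129)*((55 - 35) + 2917) = -7607*(20 + 2917) = -7607*2937 = -22341759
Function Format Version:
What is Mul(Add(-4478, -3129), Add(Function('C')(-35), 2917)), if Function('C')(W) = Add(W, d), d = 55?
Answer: -22341759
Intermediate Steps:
Function('C')(W) = Add(55, W) (Function('C')(W) = Add(W, 55) = Add(55, W))
Mul(Add(-4478, -3129), Add(Function('C')(-35), 2917)) = Mul(Add(-4478, -3129), Add(Add(55, -35), 2917)) = Mul(-7607, Add(20, 2917)) = Mul(-7607, 2937) = -22341759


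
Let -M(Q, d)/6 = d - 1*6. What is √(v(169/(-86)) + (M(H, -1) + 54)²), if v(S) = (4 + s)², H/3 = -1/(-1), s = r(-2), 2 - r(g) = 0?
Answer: 6*√257 ≈ 96.187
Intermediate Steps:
r(g) = 2 (r(g) = 2 - 1*0 = 2 + 0 = 2)
s = 2
H = 3 (H = 3*(-1/(-1)) = 3*(-1*(-1)) = 3*1 = 3)
M(Q, d) = 36 - 6*d (M(Q, d) = -6*(d - 1*6) = -6*(d - 6) = -6*(-6 + d) = 36 - 6*d)
v(S) = 36 (v(S) = (4 + 2)² = 6² = 36)
√(v(169/(-86)) + (M(H, -1) + 54)²) = √(36 + ((36 - 6*(-1)) + 54)²) = √(36 + ((36 + 6) + 54)²) = √(36 + (42 + 54)²) = √(36 + 96²) = √(36 + 9216) = √9252 = 6*√257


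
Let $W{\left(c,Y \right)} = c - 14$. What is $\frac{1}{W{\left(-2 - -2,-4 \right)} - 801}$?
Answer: $- \frac{1}{815} \approx -0.001227$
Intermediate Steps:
$W{\left(c,Y \right)} = -14 + c$
$\frac{1}{W{\left(-2 - -2,-4 \right)} - 801} = \frac{1}{\left(-14 - 0\right) - 801} = \frac{1}{\left(-14 + \left(-2 + 2\right)\right) - 801} = \frac{1}{\left(-14 + 0\right) - 801} = \frac{1}{-14 - 801} = \frac{1}{-815} = - \frac{1}{815}$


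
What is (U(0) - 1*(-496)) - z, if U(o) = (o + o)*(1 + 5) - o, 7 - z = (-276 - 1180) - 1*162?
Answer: -1129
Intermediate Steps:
z = 1625 (z = 7 - ((-276 - 1180) - 1*162) = 7 - (-1456 - 162) = 7 - 1*(-1618) = 7 + 1618 = 1625)
U(o) = 11*o (U(o) = (2*o)*6 - o = 12*o - o = 11*o)
(U(0) - 1*(-496)) - z = (11*0 - 1*(-496)) - 1*1625 = (0 + 496) - 1625 = 496 - 1625 = -1129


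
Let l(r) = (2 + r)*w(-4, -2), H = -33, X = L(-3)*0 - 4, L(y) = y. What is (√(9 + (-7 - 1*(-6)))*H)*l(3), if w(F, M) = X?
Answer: 1320*√2 ≈ 1866.8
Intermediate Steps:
X = -4 (X = -3*0 - 4 = 0 - 4 = -4)
w(F, M) = -4
l(r) = -8 - 4*r (l(r) = (2 + r)*(-4) = -8 - 4*r)
(√(9 + (-7 - 1*(-6)))*H)*l(3) = (√(9 + (-7 - 1*(-6)))*(-33))*(-8 - 4*3) = (√(9 + (-7 + 6))*(-33))*(-8 - 12) = (√(9 - 1)*(-33))*(-20) = (√8*(-33))*(-20) = ((2*√2)*(-33))*(-20) = -66*√2*(-20) = 1320*√2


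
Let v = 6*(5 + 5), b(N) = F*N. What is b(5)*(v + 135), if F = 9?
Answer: 8775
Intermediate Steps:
b(N) = 9*N
v = 60 (v = 6*10 = 60)
b(5)*(v + 135) = (9*5)*(60 + 135) = 45*195 = 8775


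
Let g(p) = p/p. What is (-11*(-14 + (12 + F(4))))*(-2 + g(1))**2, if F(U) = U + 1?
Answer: -33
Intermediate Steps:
g(p) = 1
F(U) = 1 + U
(-11*(-14 + (12 + F(4))))*(-2 + g(1))**2 = (-11*(-14 + (12 + (1 + 4))))*(-2 + 1)**2 = -11*(-14 + (12 + 5))*(-1)**2 = -11*(-14 + 17)*1 = -11*3*1 = -33*1 = -33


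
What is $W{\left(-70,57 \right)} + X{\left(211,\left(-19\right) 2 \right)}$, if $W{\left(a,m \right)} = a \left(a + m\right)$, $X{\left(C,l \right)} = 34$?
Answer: $944$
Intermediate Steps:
$W{\left(-70,57 \right)} + X{\left(211,\left(-19\right) 2 \right)} = - 70 \left(-70 + 57\right) + 34 = \left(-70\right) \left(-13\right) + 34 = 910 + 34 = 944$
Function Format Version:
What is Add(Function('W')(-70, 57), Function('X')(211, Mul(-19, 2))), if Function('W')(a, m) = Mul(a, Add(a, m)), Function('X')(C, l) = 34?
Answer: 944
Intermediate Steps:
Add(Function('W')(-70, 57), Function('X')(211, Mul(-19, 2))) = Add(Mul(-70, Add(-70, 57)), 34) = Add(Mul(-70, -13), 34) = Add(910, 34) = 944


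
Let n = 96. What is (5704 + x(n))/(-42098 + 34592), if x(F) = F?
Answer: -2900/3753 ≈ -0.77272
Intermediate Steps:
(5704 + x(n))/(-42098 + 34592) = (5704 + 96)/(-42098 + 34592) = 5800/(-7506) = 5800*(-1/7506) = -2900/3753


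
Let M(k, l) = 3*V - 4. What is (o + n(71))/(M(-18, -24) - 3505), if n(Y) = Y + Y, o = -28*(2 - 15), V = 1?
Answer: -253/1753 ≈ -0.14432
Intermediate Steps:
o = 364 (o = -28*(-13) = 364)
M(k, l) = -1 (M(k, l) = 3*1 - 4 = 3 - 4 = -1)
n(Y) = 2*Y
(o + n(71))/(M(-18, -24) - 3505) = (364 + 2*71)/(-1 - 3505) = (364 + 142)/(-3506) = 506*(-1/3506) = -253/1753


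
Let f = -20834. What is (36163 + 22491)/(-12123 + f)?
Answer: -58654/32957 ≈ -1.7797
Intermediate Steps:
(36163 + 22491)/(-12123 + f) = (36163 + 22491)/(-12123 - 20834) = 58654/(-32957) = 58654*(-1/32957) = -58654/32957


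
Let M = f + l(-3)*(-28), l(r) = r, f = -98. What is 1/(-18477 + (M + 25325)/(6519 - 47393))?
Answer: -40874/755254209 ≈ -5.4120e-5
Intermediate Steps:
M = -14 (M = -98 - 3*(-28) = -98 + 84 = -14)
1/(-18477 + (M + 25325)/(6519 - 47393)) = 1/(-18477 + (-14 + 25325)/(6519 - 47393)) = 1/(-18477 + 25311/(-40874)) = 1/(-18477 + 25311*(-1/40874)) = 1/(-18477 - 25311/40874) = 1/(-755254209/40874) = -40874/755254209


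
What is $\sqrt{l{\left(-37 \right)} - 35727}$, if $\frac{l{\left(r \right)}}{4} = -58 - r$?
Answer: $3 i \sqrt{3979} \approx 189.24 i$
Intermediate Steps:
$l{\left(r \right)} = -232 - 4 r$ ($l{\left(r \right)} = 4 \left(-58 - r\right) = -232 - 4 r$)
$\sqrt{l{\left(-37 \right)} - 35727} = \sqrt{\left(-232 - -148\right) - 35727} = \sqrt{\left(-232 + 148\right) - 35727} = \sqrt{-84 - 35727} = \sqrt{-35811} = 3 i \sqrt{3979}$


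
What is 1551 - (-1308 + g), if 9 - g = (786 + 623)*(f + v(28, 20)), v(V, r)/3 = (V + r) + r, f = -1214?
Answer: -1420240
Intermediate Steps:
v(V, r) = 3*V + 6*r (v(V, r) = 3*((V + r) + r) = 3*(V + 2*r) = 3*V + 6*r)
g = 1423099 (g = 9 - (786 + 623)*(-1214 + (3*28 + 6*20)) = 9 - 1409*(-1214 + (84 + 120)) = 9 - 1409*(-1214 + 204) = 9 - 1409*(-1010) = 9 - 1*(-1423090) = 9 + 1423090 = 1423099)
1551 - (-1308 + g) = 1551 - (-1308 + 1423099) = 1551 - 1*1421791 = 1551 - 1421791 = -1420240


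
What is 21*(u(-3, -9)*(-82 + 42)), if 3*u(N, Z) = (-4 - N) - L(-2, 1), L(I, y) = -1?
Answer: 0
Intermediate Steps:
u(N, Z) = -1 - N/3 (u(N, Z) = ((-4 - N) - 1*(-1))/3 = ((-4 - N) + 1)/3 = (-3 - N)/3 = -1 - N/3)
21*(u(-3, -9)*(-82 + 42)) = 21*((-1 - ⅓*(-3))*(-82 + 42)) = 21*((-1 + 1)*(-40)) = 21*(0*(-40)) = 21*0 = 0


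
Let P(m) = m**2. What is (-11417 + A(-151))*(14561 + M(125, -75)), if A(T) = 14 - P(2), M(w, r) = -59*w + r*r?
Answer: -146135077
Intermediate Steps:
M(w, r) = r**2 - 59*w (M(w, r) = -59*w + r**2 = r**2 - 59*w)
A(T) = 10 (A(T) = 14 - 1*2**2 = 14 - 1*4 = 14 - 4 = 10)
(-11417 + A(-151))*(14561 + M(125, -75)) = (-11417 + 10)*(14561 + ((-75)**2 - 59*125)) = -11407*(14561 + (5625 - 7375)) = -11407*(14561 - 1750) = -11407*12811 = -146135077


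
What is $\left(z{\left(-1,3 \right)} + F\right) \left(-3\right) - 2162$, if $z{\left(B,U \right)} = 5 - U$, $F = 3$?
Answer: $-2177$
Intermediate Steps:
$\left(z{\left(-1,3 \right)} + F\right) \left(-3\right) - 2162 = \left(\left(5 - 3\right) + 3\right) \left(-3\right) - 2162 = \left(2 + 3\right) \left(-3\right) - 2162 = 5 \left(-3\right) - 2162 = -15 - 2162 = -2177$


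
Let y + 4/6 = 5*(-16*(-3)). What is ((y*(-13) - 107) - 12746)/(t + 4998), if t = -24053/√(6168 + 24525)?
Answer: -2448986428434/766132715963 - 1151970329*√30693/2298398147889 ≈ -3.2844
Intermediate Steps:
y = 718/3 (y = -⅔ + 5*(-16*(-3)) = -⅔ + 5*48 = -⅔ + 240 = 718/3 ≈ 239.33)
t = -24053*√30693/30693 ≈ -137.29
((y*(-13) - 107) - 12746)/(t + 4998) = (((718/3)*(-13) - 107) - 12746)/(-24053*√30693/30693 + 4998) = ((-9334/3 - 107) - 12746)/(4998 - 24053*√30693/30693) = (-9655/3 - 12746)/(4998 - 24053*√30693/30693) = -47893/(3*(4998 - 24053*√30693/30693))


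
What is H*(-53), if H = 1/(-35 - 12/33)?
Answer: 583/389 ≈ 1.4987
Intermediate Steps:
H = -11/389 (H = 1/(-35 - 12*1/33) = 1/(-35 - 4/11) = 1/(-389/11) = -11/389 ≈ -0.028278)
H*(-53) = -11/389*(-53) = 583/389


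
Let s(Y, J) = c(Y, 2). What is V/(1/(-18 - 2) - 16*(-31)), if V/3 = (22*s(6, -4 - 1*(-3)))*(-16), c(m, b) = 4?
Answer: -84480/9919 ≈ -8.5170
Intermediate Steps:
s(Y, J) = 4
V = -4224 (V = 3*((22*4)*(-16)) = 3*(88*(-16)) = 3*(-1408) = -4224)
V/(1/(-18 - 2) - 16*(-31)) = -4224/(1/(-18 - 2) - 16*(-31)) = -4224/(1/(-20) + 496) = -4224/(-1/20 + 496) = -4224/9919/20 = -4224*20/9919 = -84480/9919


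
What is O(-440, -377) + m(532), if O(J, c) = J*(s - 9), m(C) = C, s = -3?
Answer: 5812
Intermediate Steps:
O(J, c) = -12*J (O(J, c) = J*(-3 - 9) = J*(-12) = -12*J)
O(-440, -377) + m(532) = -12*(-440) + 532 = 5280 + 532 = 5812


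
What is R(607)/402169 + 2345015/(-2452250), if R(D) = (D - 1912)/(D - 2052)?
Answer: -5557203497/5811342050 ≈ -0.95627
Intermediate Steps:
R(D) = (-1912 + D)/(-2052 + D)
R(607)/402169 + 2345015/(-2452250) = ((-1912 + 607)/(-2052 + 607))/402169 + 2345015/(-2452250) = (-1305/(-1445))*(1/402169) + 2345015*(-1/2452250) = -1/1445*(-1305)*(1/402169) - 469003/490450 = (261/289)*(1/402169) - 469003/490450 = 261/116226841 - 469003/490450 = -5557203497/5811342050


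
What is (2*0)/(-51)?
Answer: 0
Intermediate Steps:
(2*0)/(-51) = 0*(-1/51) = 0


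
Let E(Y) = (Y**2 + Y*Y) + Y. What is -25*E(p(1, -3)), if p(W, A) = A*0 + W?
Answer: -75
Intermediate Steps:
p(W, A) = W (p(W, A) = 0 + W = W)
E(Y) = Y + 2*Y**2 (E(Y) = (Y**2 + Y**2) + Y = 2*Y**2 + Y = Y + 2*Y**2)
-25*E(p(1, -3)) = -25*(1 + 2*1) = -25*(1 + 2) = -25*3 = -75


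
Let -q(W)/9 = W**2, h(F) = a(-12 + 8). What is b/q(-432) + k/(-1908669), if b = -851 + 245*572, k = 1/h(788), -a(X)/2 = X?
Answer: -88618935431/1068610330368 ≈ -0.082929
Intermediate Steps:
a(X) = -2*X
h(F) = 8 (h(F) = -2*(-12 + 8) = -2*(-4) = 8)
q(W) = -9*W**2
k = 1/8 ≈ 0.12500
b = 139289 (b = -851 + 140140 = 139289)
b/q(-432) + k/(-1908669) = 139289/((-9*(-432)**2)) + (1/8)/(-1908669) = 139289/((-9*186624)) + (1/8)*(-1/1908669) = 139289/(-1679616) - 1/15269352 = 139289*(-1/1679616) - 1/15269352 = -139289/1679616 - 1/15269352 = -88618935431/1068610330368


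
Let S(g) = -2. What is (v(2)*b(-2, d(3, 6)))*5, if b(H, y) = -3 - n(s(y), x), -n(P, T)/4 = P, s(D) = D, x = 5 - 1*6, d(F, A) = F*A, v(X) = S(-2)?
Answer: -690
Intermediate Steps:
v(X) = -2
d(F, A) = A*F
x = -1 (x = 5 - 6 = -1)
n(P, T) = -4*P
b(H, y) = -3 + 4*y (b(H, y) = -3 - (-4)*y = -3 + 4*y)
(v(2)*b(-2, d(3, 6)))*5 = -2*(-3 + 4*(6*3))*5 = -2*(-3 + 4*18)*5 = -2*(-3 + 72)*5 = -2*69*5 = -138*5 = -690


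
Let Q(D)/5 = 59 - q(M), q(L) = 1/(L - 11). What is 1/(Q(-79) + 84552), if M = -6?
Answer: 17/1442404 ≈ 1.1786e-5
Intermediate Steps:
q(L) = 1/(-11 + L)
Q(D) = 5020/17 (Q(D) = 5*(59 - 1/(-11 - 6)) = 5*(59 - 1/(-17)) = 5*(59 - 1*(-1/17)) = 5*(59 + 1/17) = 5*(1004/17) = 5020/17)
1/(Q(-79) + 84552) = 1/(5020/17 + 84552) = 1/(1442404/17) = 17/1442404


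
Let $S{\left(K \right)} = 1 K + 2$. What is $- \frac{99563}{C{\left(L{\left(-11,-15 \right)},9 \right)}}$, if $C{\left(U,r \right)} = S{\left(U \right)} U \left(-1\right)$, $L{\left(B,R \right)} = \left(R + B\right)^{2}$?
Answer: $\frac{99563}{458328} \approx 0.21723$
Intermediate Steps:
$L{\left(B,R \right)} = \left(B + R\right)^{2}$
$S{\left(K \right)} = 2 + K$ ($S{\left(K \right)} = K + 2 = 2 + K$)
$C{\left(U,r \right)} = - U \left(2 + U\right)$ ($C{\left(U,r \right)} = \left(2 + U\right) U \left(-1\right) = U \left(2 + U\right) \left(-1\right) = - U \left(2 + U\right)$)
$- \frac{99563}{C{\left(L{\left(-11,-15 \right)},9 \right)}} = - \frac{99563}{\left(-1\right) \left(-11 - 15\right)^{2} \left(2 + \left(-11 - 15\right)^{2}\right)} = - \frac{99563}{\left(-1\right) \left(-26\right)^{2} \left(2 + \left(-26\right)^{2}\right)} = - \frac{99563}{\left(-1\right) 676 \left(2 + 676\right)} = - \frac{99563}{\left(-1\right) 676 \cdot 678} = - \frac{99563}{-458328} = \left(-99563\right) \left(- \frac{1}{458328}\right) = \frac{99563}{458328}$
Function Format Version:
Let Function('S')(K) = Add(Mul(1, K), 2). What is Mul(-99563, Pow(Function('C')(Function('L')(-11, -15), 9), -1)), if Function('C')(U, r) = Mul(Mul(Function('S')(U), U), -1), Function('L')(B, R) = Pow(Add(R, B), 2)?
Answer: Rational(99563, 458328) ≈ 0.21723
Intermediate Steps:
Function('L')(B, R) = Pow(Add(B, R), 2)
Function('S')(K) = Add(2, K) (Function('S')(K) = Add(K, 2) = Add(2, K))
Function('C')(U, r) = Mul(-1, U, Add(2, U)) (Function('C')(U, r) = Mul(Mul(Add(2, U), U), -1) = Mul(Mul(U, Add(2, U)), -1) = Mul(-1, U, Add(2, U)))
Mul(-99563, Pow(Function('C')(Function('L')(-11, -15), 9), -1)) = Mul(-99563, Pow(Mul(-1, Pow(Add(-11, -15), 2), Add(2, Pow(Add(-11, -15), 2))), -1)) = Mul(-99563, Pow(Mul(-1, Pow(-26, 2), Add(2, Pow(-26, 2))), -1)) = Mul(-99563, Pow(Mul(-1, 676, Add(2, 676)), -1)) = Mul(-99563, Pow(Mul(-1, 676, 678), -1)) = Mul(-99563, Pow(-458328, -1)) = Mul(-99563, Rational(-1, 458328)) = Rational(99563, 458328)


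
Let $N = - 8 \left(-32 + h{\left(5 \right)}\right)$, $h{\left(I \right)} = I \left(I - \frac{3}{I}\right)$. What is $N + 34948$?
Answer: $35028$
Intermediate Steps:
$N = 80$ ($N = - 8 \left(-32 - \left(3 - 5^{2}\right)\right) = - 8 \left(-32 + \left(-3 + 25\right)\right) = - 8 \left(-32 + 22\right) = \left(-8\right) \left(-10\right) = 80$)
$N + 34948 = 80 + 34948 = 35028$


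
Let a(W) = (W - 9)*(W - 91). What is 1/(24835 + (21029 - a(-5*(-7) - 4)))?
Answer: 1/47184 ≈ 2.1194e-5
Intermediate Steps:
a(W) = (-91 + W)*(-9 + W) (a(W) = (-9 + W)*(-91 + W) = (-91 + W)*(-9 + W))
1/(24835 + (21029 - a(-5*(-7) - 4))) = 1/(24835 + (21029 - (819 + (-5*(-7) - 4)² - 100*(-5*(-7) - 4)))) = 1/(24835 + (21029 - (819 + (35 - 4)² - 100*(35 - 4)))) = 1/(24835 + (21029 - (819 + 31² - 100*31))) = 1/(24835 + (21029 - (819 + 961 - 3100))) = 1/(24835 + (21029 - 1*(-1320))) = 1/(24835 + (21029 + 1320)) = 1/(24835 + 22349) = 1/47184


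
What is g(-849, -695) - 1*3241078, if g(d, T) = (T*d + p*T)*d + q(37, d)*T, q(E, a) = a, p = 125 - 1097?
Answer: -1077141178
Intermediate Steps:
p = -972
g(d, T) = T*d + d*(-972*T + T*d) (g(d, T) = (T*d - 972*T)*d + d*T = (-972*T + T*d)*d + T*d = d*(-972*T + T*d) + T*d = T*d + d*(-972*T + T*d))
g(-849, -695) - 1*3241078 = -695*(-849)*(-971 - 849) - 1*3241078 = -695*(-849)*(-1820) - 3241078 = -1073900100 - 3241078 = -1077141178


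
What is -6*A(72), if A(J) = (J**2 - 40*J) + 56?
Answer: -14160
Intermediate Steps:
A(J) = 56 + J**2 - 40*J
-6*A(72) = -6*(56 + 72**2 - 40*72) = -6*(56 + 5184 - 2880) = -6*2360 = -14160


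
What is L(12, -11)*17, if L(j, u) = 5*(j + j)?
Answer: 2040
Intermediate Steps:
L(j, u) = 10*j (L(j, u) = 5*(2*j) = 10*j)
L(12, -11)*17 = (10*12)*17 = 120*17 = 2040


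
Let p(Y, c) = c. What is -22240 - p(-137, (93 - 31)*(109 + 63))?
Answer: -32904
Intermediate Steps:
-22240 - p(-137, (93 - 31)*(109 + 63)) = -22240 - (93 - 31)*(109 + 63) = -22240 - 62*172 = -22240 - 1*10664 = -22240 - 10664 = -32904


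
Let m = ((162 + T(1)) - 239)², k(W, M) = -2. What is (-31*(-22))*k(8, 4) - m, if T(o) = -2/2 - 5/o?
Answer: -8253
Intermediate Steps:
T(o) = -1 - 5/o (T(o) = -2*½ - 5/o = -1 - 5/o)
m = 6889 (m = ((162 + (-5 - 1*1)/1) - 239)² = ((162 + 1*(-5 - 1)) - 239)² = ((162 + 1*(-6)) - 239)² = ((162 - 6) - 239)² = (156 - 239)² = (-83)² = 6889)
(-31*(-22))*k(8, 4) - m = -31*(-22)*(-2) - 1*6889 = 682*(-2) - 6889 = -1364 - 6889 = -8253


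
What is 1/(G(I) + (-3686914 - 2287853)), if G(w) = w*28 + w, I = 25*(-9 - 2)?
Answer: -1/5982742 ≈ -1.6715e-7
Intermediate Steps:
I = -275 (I = 25*(-11) = -275)
G(w) = 29*w (G(w) = 28*w + w = 29*w)
1/(G(I) + (-3686914 - 2287853)) = 1/(29*(-275) + (-3686914 - 2287853)) = 1/(-7975 - 5974767) = 1/(-5982742) = -1/5982742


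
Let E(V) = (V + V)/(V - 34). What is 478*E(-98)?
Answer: 23422/33 ≈ 709.76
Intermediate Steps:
E(V) = 2*V/(-34 + V) (E(V) = (2*V)/(-34 + V) = 2*V/(-34 + V))
478*E(-98) = 478*(2*(-98)/(-34 - 98)) = 478*(2*(-98)/(-132)) = 478*(2*(-98)*(-1/132)) = 478*(49/33) = 23422/33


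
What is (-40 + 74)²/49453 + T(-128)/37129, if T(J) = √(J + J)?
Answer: 68/2909 + 16*I/37129 ≈ 0.023376 + 0.00043093*I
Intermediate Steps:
T(J) = √2*√J (T(J) = √(2*J) = √2*√J)
(-40 + 74)²/49453 + T(-128)/37129 = (-40 + 74)²/49453 + (√2*√(-128))/37129 = 34²*(1/49453) + (√2*(8*I*√2))*(1/37129) = 1156*(1/49453) + (16*I)*(1/37129) = 68/2909 + 16*I/37129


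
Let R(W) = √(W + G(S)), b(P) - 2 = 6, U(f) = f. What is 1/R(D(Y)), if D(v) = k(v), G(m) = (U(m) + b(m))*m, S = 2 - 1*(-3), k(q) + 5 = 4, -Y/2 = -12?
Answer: ⅛ ≈ 0.12500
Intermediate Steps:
Y = 24 (Y = -2*(-12) = 24)
k(q) = -1 (k(q) = -5 + 4 = -1)
b(P) = 8 (b(P) = 2 + 6 = 8)
S = 5 (S = 2 + 3 = 5)
G(m) = m*(8 + m) (G(m) = (m + 8)*m = (8 + m)*m = m*(8 + m))
D(v) = -1
R(W) = √(65 + W) (R(W) = √(W + 5*(8 + 5)) = √(W + 5*13) = √(W + 65) = √(65 + W))
1/R(D(Y)) = 1/(√(65 - 1)) = 1/(√64) = 1/8 = ⅛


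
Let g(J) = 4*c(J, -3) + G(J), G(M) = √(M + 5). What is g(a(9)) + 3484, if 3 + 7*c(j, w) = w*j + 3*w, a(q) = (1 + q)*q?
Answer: 23260/7 + √95 ≈ 3332.6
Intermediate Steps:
a(q) = q*(1 + q)
c(j, w) = -3/7 + 3*w/7 + j*w/7 (c(j, w) = -3/7 + (w*j + 3*w)/7 = -3/7 + (j*w + 3*w)/7 = -3/7 + (3*w + j*w)/7 = -3/7 + (3*w/7 + j*w/7) = -3/7 + 3*w/7 + j*w/7)
G(M) = √(5 + M)
g(J) = -48/7 + √(5 + J) - 12*J/7 (g(J) = 4*(-3/7 + (3/7)*(-3) + (⅐)*J*(-3)) + √(5 + J) = 4*(-3/7 - 9/7 - 3*J/7) + √(5 + J) = 4*(-12/7 - 3*J/7) + √(5 + J) = (-48/7 - 12*J/7) + √(5 + J) = -48/7 + √(5 + J) - 12*J/7)
g(a(9)) + 3484 = (-48/7 + √(5 + 9*(1 + 9)) - 108*(1 + 9)/7) + 3484 = (-48/7 + √(5 + 9*10) - 108*10/7) + 3484 = (-48/7 + √(5 + 90) - 12/7*90) + 3484 = (-48/7 + √95 - 1080/7) + 3484 = (-1128/7 + √95) + 3484 = 23260/7 + √95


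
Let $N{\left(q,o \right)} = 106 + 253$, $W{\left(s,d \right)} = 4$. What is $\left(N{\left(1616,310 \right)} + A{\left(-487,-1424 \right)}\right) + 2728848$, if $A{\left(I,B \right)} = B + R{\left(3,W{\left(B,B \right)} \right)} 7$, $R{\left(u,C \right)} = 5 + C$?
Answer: $2727846$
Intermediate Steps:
$N{\left(q,o \right)} = 359$
$A{\left(I,B \right)} = 63 + B$ ($A{\left(I,B \right)} = B + \left(5 + 4\right) 7 = B + 9 \cdot 7 = B + 63 = 63 + B$)
$\left(N{\left(1616,310 \right)} + A{\left(-487,-1424 \right)}\right) + 2728848 = \left(359 + \left(63 - 1424\right)\right) + 2728848 = \left(359 - 1361\right) + 2728848 = -1002 + 2728848 = 2727846$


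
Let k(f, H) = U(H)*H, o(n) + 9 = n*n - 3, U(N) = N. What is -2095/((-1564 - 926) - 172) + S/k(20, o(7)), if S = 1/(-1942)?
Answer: 1392440037/1769296969 ≈ 0.78700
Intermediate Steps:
o(n) = -12 + n² (o(n) = -9 + (n*n - 3) = -9 + (n² - 3) = -9 + (-3 + n²) = -12 + n²)
S = -1/1942 ≈ -0.00051493
k(f, H) = H² (k(f, H) = H*H = H²)
-2095/((-1564 - 926) - 172) + S/k(20, o(7)) = -2095/((-1564 - 926) - 172) - 1/(1942*(-12 + 7²)²) = -2095/(-2490 - 172) - 1/(1942*(-12 + 49)²) = -2095/(-2662) - 1/(1942*(37²)) = -2095*(-1/2662) - 1/1942/1369 = 2095/2662 - 1/1942*1/1369 = 2095/2662 - 1/2658598 = 1392440037/1769296969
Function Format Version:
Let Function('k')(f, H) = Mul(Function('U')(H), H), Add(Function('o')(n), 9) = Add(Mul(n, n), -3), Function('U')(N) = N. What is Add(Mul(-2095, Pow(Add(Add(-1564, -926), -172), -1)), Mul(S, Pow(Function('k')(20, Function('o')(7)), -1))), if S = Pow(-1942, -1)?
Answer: Rational(1392440037, 1769296969) ≈ 0.78700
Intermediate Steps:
Function('o')(n) = Add(-12, Pow(n, 2)) (Function('o')(n) = Add(-9, Add(Mul(n, n), -3)) = Add(-9, Add(Pow(n, 2), -3)) = Add(-9, Add(-3, Pow(n, 2))) = Add(-12, Pow(n, 2)))
S = Rational(-1, 1942) ≈ -0.00051493
Function('k')(f, H) = Pow(H, 2) (Function('k')(f, H) = Mul(H, H) = Pow(H, 2))
Add(Mul(-2095, Pow(Add(Add(-1564, -926), -172), -1)), Mul(S, Pow(Function('k')(20, Function('o')(7)), -1))) = Add(Mul(-2095, Pow(Add(Add(-1564, -926), -172), -1)), Mul(Rational(-1, 1942), Pow(Pow(Add(-12, Pow(7, 2)), 2), -1))) = Add(Mul(-2095, Pow(Add(-2490, -172), -1)), Mul(Rational(-1, 1942), Pow(Pow(Add(-12, 49), 2), -1))) = Add(Mul(-2095, Pow(-2662, -1)), Mul(Rational(-1, 1942), Pow(Pow(37, 2), -1))) = Add(Mul(-2095, Rational(-1, 2662)), Mul(Rational(-1, 1942), Pow(1369, -1))) = Add(Rational(2095, 2662), Mul(Rational(-1, 1942), Rational(1, 1369))) = Add(Rational(2095, 2662), Rational(-1, 2658598)) = Rational(1392440037, 1769296969)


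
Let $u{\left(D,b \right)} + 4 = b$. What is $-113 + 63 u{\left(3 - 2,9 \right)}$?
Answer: $202$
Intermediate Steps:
$u{\left(D,b \right)} = -4 + b$
$-113 + 63 u{\left(3 - 2,9 \right)} = -113 + 63 \left(-4 + 9\right) = -113 + 63 \cdot 5 = -113 + 315 = 202$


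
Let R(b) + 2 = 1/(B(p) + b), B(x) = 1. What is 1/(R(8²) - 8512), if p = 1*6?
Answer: -65/553409 ≈ -0.00011745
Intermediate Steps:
p = 6
R(b) = -2 + 1/(1 + b)
1/(R(8²) - 8512) = 1/((-1 - 2*8²)/(1 + 8²) - 8512) = 1/((-1 - 2*64)/(1 + 64) - 8512) = 1/((-1 - 128)/65 - 8512) = 1/((1/65)*(-129) - 8512) = 1/(-129/65 - 8512) = 1/(-553409/65) = -65/553409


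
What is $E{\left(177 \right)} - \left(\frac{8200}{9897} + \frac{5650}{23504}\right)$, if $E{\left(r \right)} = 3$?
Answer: $\frac{1987639}{1029288} \approx 1.9311$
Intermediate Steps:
$E{\left(177 \right)} - \left(\frac{8200}{9897} + \frac{5650}{23504}\right) = 3 - \left(\frac{8200}{9897} + \frac{5650}{23504}\right) = 3 - \left(8200 \cdot \frac{1}{9897} + 5650 \cdot \frac{1}{23504}\right) = 3 - \left(\frac{8200}{9897} + \frac{25}{104}\right) = 3 - \frac{1100225}{1029288} = \frac{1987639}{1029288}$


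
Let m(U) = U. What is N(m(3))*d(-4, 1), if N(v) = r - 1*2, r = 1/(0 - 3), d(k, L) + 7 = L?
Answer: 14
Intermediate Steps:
d(k, L) = -7 + L
r = -⅓ (r = 1/(-3) = -⅓ ≈ -0.33333)
N(v) = -7/3 (N(v) = -⅓ - 1*2 = -⅓ - 2 = -7/3)
N(m(3))*d(-4, 1) = -7*(-7 + 1)/3 = -7/3*(-6) = 14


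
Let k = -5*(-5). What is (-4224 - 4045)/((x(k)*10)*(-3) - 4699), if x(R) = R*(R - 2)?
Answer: 8269/21949 ≈ 0.37674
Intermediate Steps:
k = 25
x(R) = R*(-2 + R)
(-4224 - 4045)/((x(k)*10)*(-3) - 4699) = (-4224 - 4045)/(((25*(-2 + 25))*10)*(-3) - 4699) = -8269/(((25*23)*10)*(-3) - 4699) = -8269/((575*10)*(-3) - 4699) = -8269/(5750*(-3) - 4699) = -8269/(-17250 - 4699) = -8269/(-21949) = -8269*(-1/21949) = 8269/21949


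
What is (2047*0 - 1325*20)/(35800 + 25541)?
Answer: -26500/61341 ≈ -0.43201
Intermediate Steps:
(2047*0 - 1325*20)/(35800 + 25541) = (0 - 26500)/61341 = -26500*1/61341 = -26500/61341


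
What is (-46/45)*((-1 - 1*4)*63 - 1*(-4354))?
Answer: -185794/45 ≈ -4128.8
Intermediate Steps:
(-46/45)*((-1 - 1*4)*63 - 1*(-4354)) = (-46*1/45)*((-1 - 4)*63 + 4354) = -46*(-5*63 + 4354)/45 = -46*(-315 + 4354)/45 = -46/45*4039 = -185794/45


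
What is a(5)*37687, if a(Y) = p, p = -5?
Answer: -188435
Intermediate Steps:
a(Y) = -5
a(5)*37687 = -5*37687 = -188435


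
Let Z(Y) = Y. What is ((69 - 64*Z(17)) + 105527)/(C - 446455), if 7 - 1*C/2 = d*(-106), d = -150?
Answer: -104508/478241 ≈ -0.21853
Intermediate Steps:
C = -31786 (C = 14 - (-300)*(-106) = 14 - 2*15900 = 14 - 31800 = -31786)
((69 - 64*Z(17)) + 105527)/(C - 446455) = ((69 - 64*17) + 105527)/(-31786 - 446455) = ((69 - 1088) + 105527)/(-478241) = (-1019 + 105527)*(-1/478241) = 104508*(-1/478241) = -104508/478241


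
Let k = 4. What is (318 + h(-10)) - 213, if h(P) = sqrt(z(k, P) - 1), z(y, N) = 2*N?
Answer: 105 + I*sqrt(21) ≈ 105.0 + 4.5826*I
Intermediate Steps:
h(P) = sqrt(-1 + 2*P) (h(P) = sqrt(2*P - 1) = sqrt(-1 + 2*P))
(318 + h(-10)) - 213 = (318 + sqrt(-1 + 2*(-10))) - 213 = (318 + sqrt(-1 - 20)) - 213 = (318 + sqrt(-21)) - 213 = (318 + I*sqrt(21)) - 213 = 105 + I*sqrt(21)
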